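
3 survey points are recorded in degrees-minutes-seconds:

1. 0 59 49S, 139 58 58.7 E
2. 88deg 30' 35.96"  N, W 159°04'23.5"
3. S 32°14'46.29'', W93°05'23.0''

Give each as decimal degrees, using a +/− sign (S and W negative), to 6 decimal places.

Point 1:
  φ: 0 + 59/60 + 49/3600 = 0.9969444
  S ⇒ negate
  Longitude: 58′ + 58.7″ = 58.97833′; 139 + 58.97833/60 = 139.9829722
  E → positive
Point 2:
  Latitude: 88 + 30/60 + 35.96/3600 = 88.5099889
  N ⇒ keep positive
  Longitude: 159° + 4/60 + 23.5/3600 = 159 + 0.066667 + 0.006528 = 159.0731944
  hemisphere W, so the sign is −
Point 3:
  Latitude: 32 + 14/60 + 46.29/3600 = 32.2461917
  S → negative
  Lon: 93° + 5/60 + 23/3600 = 93 + 0.083333 + 0.006389 = 93.0897222
  W ⇒ negate

1. -0.996944, 139.982972
2. 88.509989, -159.073194
3. -32.246192, -93.089722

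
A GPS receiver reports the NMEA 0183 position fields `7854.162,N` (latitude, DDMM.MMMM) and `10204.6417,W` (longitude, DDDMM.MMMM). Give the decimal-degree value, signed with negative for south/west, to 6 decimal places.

Latitude: split at 2 digits → 78° and 54.162′; 78 + 54.162/60 = 78.9027000
N ⇒ keep positive
λ: degrees = first 3 digits = 102, minutes = 4.6417; 102 + 4.6417/60 = 102.0773617
W → negative

78.902700, -102.077362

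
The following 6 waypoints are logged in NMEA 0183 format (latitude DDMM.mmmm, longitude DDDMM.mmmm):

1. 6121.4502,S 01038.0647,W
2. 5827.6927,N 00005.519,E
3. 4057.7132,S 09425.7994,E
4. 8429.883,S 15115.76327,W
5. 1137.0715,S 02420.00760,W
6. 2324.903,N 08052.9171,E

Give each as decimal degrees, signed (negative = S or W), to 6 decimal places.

1. -61.357503, -10.634412
2. 58.461545, 0.091983
3. -40.961887, 94.429990
4. -84.498050, -151.262721
5. -11.617858, -24.333460
6. 23.415050, 80.881952

Point 1:
  Lat: degrees = first 2 digits = 61, minutes = 21.4502; 61 + 21.4502/60 = 61.3575033
  hemisphere S, so the sign is −
  Longitude: split at 3 digits → 010° and 38.0647′; 10 + 38.0647/60 = 10.6344117
  W ⇒ negate
Point 2:
  φ: split at 2 digits → 58° and 27.6927′; 58 + 27.6927/60 = 58.4615450
  N → positive
  Lon: degrees = first 3 digits = 0, minutes = 5.519; 0 + 5.519/60 = 0.0919833
  E → positive
Point 3:
  φ: degrees = first 2 digits = 40, minutes = 57.7132; 40 + 57.7132/60 = 40.9618867
  S ⇒ negate
  Lon: degrees = first 3 digits = 94, minutes = 25.7994; 94 + 25.7994/60 = 94.4299900
  E ⇒ keep positive
Point 4:
  φ: degrees = first 2 digits = 84, minutes = 29.883; 84 + 29.883/60 = 84.4980500
  S → negative
  Lon: split at 3 digits → 151° and 15.76327′; 151 + 15.76327/60 = 151.2627212
  W → negative
Point 5:
  φ: degrees = first 2 digits = 11, minutes = 37.0715; 11 + 37.0715/60 = 11.6178583
  hemisphere S, so the sign is −
  λ: degrees = first 3 digits = 24, minutes = 20.0076; 24 + 20.0076/60 = 24.3334600
  W ⇒ negate
Point 6:
  φ: split at 2 digits → 23° and 24.903′; 23 + 24.903/60 = 23.4150500
  N → positive
  λ: split at 3 digits → 080° and 52.9171′; 80 + 52.9171/60 = 80.8819517
  E → positive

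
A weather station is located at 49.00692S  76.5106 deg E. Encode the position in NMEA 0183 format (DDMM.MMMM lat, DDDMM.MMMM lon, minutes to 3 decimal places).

φ: minutes = (49.006920 − 49) × 60 = 0.41520
λ: fractional part 0.510600 → 30.63600 minutes

4900.415,S / 07630.636,E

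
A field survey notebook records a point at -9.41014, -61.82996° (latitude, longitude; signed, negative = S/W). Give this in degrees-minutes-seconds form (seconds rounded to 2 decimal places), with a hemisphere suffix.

Latitude is negative → S; |value| = 9.410140
φ: 0.410140 × 60 = 24.60840′ → 24′, remainder × 60 = 36.5040″
Longitude is negative → W; |value| = 61.829960
Longitude: whole degrees 61; 49.79760′ → 49′ and 47.8560″

9°24′36.50″ S, 61°49′47.86″ W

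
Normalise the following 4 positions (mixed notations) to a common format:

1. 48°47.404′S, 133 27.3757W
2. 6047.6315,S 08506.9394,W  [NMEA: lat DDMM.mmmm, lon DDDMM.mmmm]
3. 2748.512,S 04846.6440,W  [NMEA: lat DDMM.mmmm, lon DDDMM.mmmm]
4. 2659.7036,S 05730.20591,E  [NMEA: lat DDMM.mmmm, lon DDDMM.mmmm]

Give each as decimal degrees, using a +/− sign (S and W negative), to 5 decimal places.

Point 1:
  Latitude: 48 + 47.404/60 = 48.790067
  S → negative
  λ: 27.3757′ = 0.456262°; total 133.456262
  hemisphere W, so the sign is −
Point 2:
  Latitude: split at 2 digits → 60° and 47.6315′; 60 + 47.6315/60 = 60.793858
  hemisphere S, so the sign is −
  λ: degrees = first 3 digits = 85, minutes = 6.9394; 85 + 6.9394/60 = 85.115657
  W ⇒ negate
Point 3:
  φ: degrees = first 2 digits = 27, minutes = 48.512; 27 + 48.512/60 = 27.808533
  S ⇒ negate
  Longitude: degrees = first 3 digits = 48, minutes = 46.644; 48 + 46.644/60 = 48.777400
  W ⇒ negate
Point 4:
  Lat: degrees = first 2 digits = 26, minutes = 59.7036; 26 + 59.7036/60 = 26.995060
  S ⇒ negate
  λ: degrees = first 3 digits = 57, minutes = 30.20591; 57 + 30.20591/60 = 57.503432
  E → positive

1. -48.79007, -133.45626
2. -60.79386, -85.11566
3. -27.80853, -48.77740
4. -26.99506, 57.50343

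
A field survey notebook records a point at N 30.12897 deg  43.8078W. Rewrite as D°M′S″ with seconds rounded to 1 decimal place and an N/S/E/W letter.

Lat: whole degrees 30; 7.73820′ → 7′ and 44.292″
Lon: 0.807800 × 60 = 48.46800′ → 48′, remainder × 60 = 28.080″

30°07′44.3″ N, 43°48′28.1″ W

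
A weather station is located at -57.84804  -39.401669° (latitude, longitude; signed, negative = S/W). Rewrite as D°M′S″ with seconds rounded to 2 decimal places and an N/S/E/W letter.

57°50′52.94″ S, 39°24′6.01″ W

Latitude is negative → S; |value| = 57.848040
Lat: 0.848040 × 60 = 50.88240′ → 50′, remainder × 60 = 52.9440″
Longitude is negative → W; |value| = 39.401669
λ: 0.401669 × 60 = 24.10014′ → 24′, remainder × 60 = 6.0084″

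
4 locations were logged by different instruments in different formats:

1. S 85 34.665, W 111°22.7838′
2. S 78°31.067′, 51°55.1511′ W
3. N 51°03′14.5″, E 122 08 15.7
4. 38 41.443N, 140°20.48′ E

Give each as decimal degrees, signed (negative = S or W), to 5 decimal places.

Point 1:
  Lat: 34.665′ = 0.577750°; total 85.577750
  hemisphere S, so the sign is −
  Lon: 22.7838′ = 0.379730°; total 111.379730
  W → negative
Point 2:
  Lat: 78 + 31.067/60 = 78.517783
  S → negative
  Longitude: 55.1511′ = 0.919185°; total 51.919185
  W ⇒ negate
Point 3:
  Lat: 51° + 3/60 + 14.5/3600 = 51 + 0.050000 + 0.004028 = 51.054028
  N ⇒ keep positive
  λ: 122 + 8/60 + 15.7/3600 = 122.137694
  E → positive
Point 4:
  Latitude: 41.443′ = 0.690717°; total 38.690717
  N → positive
  λ: 140 + 20.48/60 = 140.341333
  E ⇒ keep positive

1. -85.57775, -111.37973
2. -78.51778, -51.91919
3. 51.05403, 122.13769
4. 38.69072, 140.34133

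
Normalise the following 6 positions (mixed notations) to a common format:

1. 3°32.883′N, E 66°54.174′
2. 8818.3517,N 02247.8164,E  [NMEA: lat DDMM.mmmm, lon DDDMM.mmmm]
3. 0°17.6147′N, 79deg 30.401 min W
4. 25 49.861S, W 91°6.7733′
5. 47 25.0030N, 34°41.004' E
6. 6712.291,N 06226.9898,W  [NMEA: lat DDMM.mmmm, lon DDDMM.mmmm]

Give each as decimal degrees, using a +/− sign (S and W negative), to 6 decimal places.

1. 3.548050, 66.902900
2. 88.305862, 22.796940
3. 0.293578, -79.506683
4. -25.831017, -91.112888
5. 47.416717, 34.683400
6. 67.204850, -62.449830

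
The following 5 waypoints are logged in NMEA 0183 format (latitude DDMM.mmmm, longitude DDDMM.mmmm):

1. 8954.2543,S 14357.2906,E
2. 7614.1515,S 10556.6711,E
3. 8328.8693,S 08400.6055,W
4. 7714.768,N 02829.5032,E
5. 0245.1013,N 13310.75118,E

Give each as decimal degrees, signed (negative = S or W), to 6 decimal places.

1. -89.904238, 143.954843
2. -76.235858, 105.944518
3. -83.481155, -84.010092
4. 77.246133, 28.491720
5. 2.751688, 133.179186

Point 1:
  Lat: split at 2 digits → 89° and 54.2543′; 89 + 54.2543/60 = 89.9042383
  S ⇒ negate
  Lon: split at 3 digits → 143° and 57.2906′; 143 + 57.2906/60 = 143.9548433
  E ⇒ keep positive
Point 2:
  Latitude: split at 2 digits → 76° and 14.1515′; 76 + 14.1515/60 = 76.2358583
  S ⇒ negate
  λ: degrees = first 3 digits = 105, minutes = 56.6711; 105 + 56.6711/60 = 105.9445183
  E → positive
Point 3:
  φ: degrees = first 2 digits = 83, minutes = 28.8693; 83 + 28.8693/60 = 83.4811550
  S ⇒ negate
  Lon: split at 3 digits → 084° and 0.6055′; 84 + 0.6055/60 = 84.0100917
  W → negative
Point 4:
  Lat: degrees = first 2 digits = 77, minutes = 14.768; 77 + 14.768/60 = 77.2461333
  N ⇒ keep positive
  λ: degrees = first 3 digits = 28, minutes = 29.5032; 28 + 29.5032/60 = 28.4917200
  E ⇒ keep positive
Point 5:
  Latitude: degrees = first 2 digits = 2, minutes = 45.1013; 2 + 45.1013/60 = 2.7516883
  N ⇒ keep positive
  Longitude: degrees = first 3 digits = 133, minutes = 10.75118; 133 + 10.75118/60 = 133.1791863
  E ⇒ keep positive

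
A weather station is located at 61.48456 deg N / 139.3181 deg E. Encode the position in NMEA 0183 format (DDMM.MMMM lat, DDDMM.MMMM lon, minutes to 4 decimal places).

6129.0736,N / 13919.0860,E

Latitude: 61° + 0.484560 × 60 = 61° 29.073600′
Longitude: fractional part 0.318100 → 19.086000 minutes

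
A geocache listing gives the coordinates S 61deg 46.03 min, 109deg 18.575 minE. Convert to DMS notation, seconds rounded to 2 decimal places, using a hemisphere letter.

Lat: 46.03000′ → 46′ and 0.03000 × 60 = 1.8000″
λ: 18.57500′ → 18′ and 0.57500 × 60 = 34.5000″

61°46′1.80″ S, 109°18′34.50″ E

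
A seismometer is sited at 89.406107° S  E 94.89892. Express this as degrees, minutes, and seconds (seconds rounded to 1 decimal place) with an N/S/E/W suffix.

Latitude: whole degrees 89; 24.36642′ → 24′ and 21.985″
Lon: 0.898920 × 60 = 53.93520′ → 53′, remainder × 60 = 56.112″

89°24′22.0″ S, 94°53′56.1″ E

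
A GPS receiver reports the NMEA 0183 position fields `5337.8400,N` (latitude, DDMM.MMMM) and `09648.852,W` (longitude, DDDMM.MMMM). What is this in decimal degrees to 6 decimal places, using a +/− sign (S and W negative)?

53.630667, -96.814200

φ: degrees = first 2 digits = 53, minutes = 37.84; 53 + 37.84/60 = 53.6306667
N ⇒ keep positive
Lon: split at 3 digits → 096° and 48.852′; 96 + 48.852/60 = 96.8142000
W → negative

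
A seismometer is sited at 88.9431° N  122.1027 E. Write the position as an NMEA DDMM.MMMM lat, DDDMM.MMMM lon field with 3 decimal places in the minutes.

8856.586,N / 12206.162,E

φ: minutes = (88.943100 − 88) × 60 = 56.58600
λ: 122° + 0.102700 × 60 = 122° 6.16200′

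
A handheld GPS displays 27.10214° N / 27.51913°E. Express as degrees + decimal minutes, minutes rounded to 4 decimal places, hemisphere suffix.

27° 6.1284′ N, 27° 31.1478′ E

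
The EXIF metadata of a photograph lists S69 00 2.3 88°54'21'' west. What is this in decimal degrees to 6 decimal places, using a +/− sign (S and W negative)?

Lat: 69° + 0/60 + 2.3/3600 = 69 + 0.000000 + 0.000639 = 69.0006389
S ⇒ negate
Longitude: 88 + 54/60 + 21/3600 = 88.9058333
hemisphere W, so the sign is −

-69.000639, -88.905833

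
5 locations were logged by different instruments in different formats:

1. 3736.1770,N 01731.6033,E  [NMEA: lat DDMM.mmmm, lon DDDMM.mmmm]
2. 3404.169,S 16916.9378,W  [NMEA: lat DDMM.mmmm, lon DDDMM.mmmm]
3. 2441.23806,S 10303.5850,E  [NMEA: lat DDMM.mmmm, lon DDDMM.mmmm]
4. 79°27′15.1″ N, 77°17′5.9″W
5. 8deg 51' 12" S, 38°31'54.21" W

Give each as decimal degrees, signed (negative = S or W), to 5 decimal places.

Point 1:
  Latitude: split at 2 digits → 37° and 36.177′; 37 + 36.177/60 = 37.602950
  N ⇒ keep positive
  λ: split at 3 digits → 017° and 31.6033′; 17 + 31.6033/60 = 17.526722
  E → positive
Point 2:
  φ: degrees = first 2 digits = 34, minutes = 4.169; 34 + 4.169/60 = 34.069483
  S → negative
  λ: degrees = first 3 digits = 169, minutes = 16.9378; 169 + 16.9378/60 = 169.282297
  W ⇒ negate
Point 3:
  Latitude: split at 2 digits → 24° and 41.23806′; 24 + 41.23806/60 = 24.687301
  hemisphere S, so the sign is −
  Longitude: degrees = first 3 digits = 103, minutes = 3.585; 103 + 3.585/60 = 103.059750
  E → positive
Point 4:
  φ: 27′ + 15.1″ = 27.25167′; 79 + 27.25167/60 = 79.454194
  N → positive
  Longitude: 17′ + 5.9″ = 17.09833′; 77 + 17.09833/60 = 77.284972
  W ⇒ negate
Point 5:
  Latitude: 8° + 51/60 + 12/3600 = 8 + 0.850000 + 0.003333 = 8.853333
  hemisphere S, so the sign is −
  λ: 31′ + 54.21″ = 31.90350′; 38 + 31.90350/60 = 38.531725
  hemisphere W, so the sign is −

1. 37.60295, 17.52672
2. -34.06948, -169.28230
3. -24.68730, 103.05975
4. 79.45419, -77.28497
5. -8.85333, -38.53173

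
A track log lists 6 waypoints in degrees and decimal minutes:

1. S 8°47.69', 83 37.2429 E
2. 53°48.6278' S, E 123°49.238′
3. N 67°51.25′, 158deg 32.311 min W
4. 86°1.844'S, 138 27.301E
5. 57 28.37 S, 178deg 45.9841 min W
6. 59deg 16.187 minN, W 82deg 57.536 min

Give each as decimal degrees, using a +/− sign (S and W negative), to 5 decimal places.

1. -8.79483, 83.62072
2. -53.81046, 123.82063
3. 67.85417, -158.53852
4. -86.03073, 138.45502
5. -57.47283, -178.76640
6. 59.26978, -82.95893

Point 1:
  Latitude: 8 + 47.69/60 = 8.794833
  hemisphere S, so the sign is −
  λ: 37.2429′ = 0.620715°; total 83.620715
  E → positive
Point 2:
  Latitude: 53 + 48.6278/60 = 53.810463
  hemisphere S, so the sign is −
  Longitude: 49.238′ = 0.820633°; total 123.820633
  E → positive
Point 3:
  φ: 51.25′ = 0.854167°; total 67.854167
  N → positive
  Lon: 158 + 32.311/60 = 158.538517
  W ⇒ negate
Point 4:
  φ: 1.844′ = 0.030733°; total 86.030733
  S → negative
  λ: 138 + 27.301/60 = 138.455017
  E → positive
Point 5:
  Latitude: 57 + 28.37/60 = 57.472833
  hemisphere S, so the sign is −
  Lon: 178 + 45.9841/60 = 178.766402
  W ⇒ negate
Point 6:
  Latitude: 59 + 16.187/60 = 59.269783
  N ⇒ keep positive
  Longitude: 57.536′ = 0.958933°; total 82.958933
  W → negative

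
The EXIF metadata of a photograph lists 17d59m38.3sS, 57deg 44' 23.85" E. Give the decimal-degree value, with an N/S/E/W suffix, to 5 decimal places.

17.99397° S, 57.73996° E

Latitude: 17 + 59/60 + 38.3/3600 = 17.993972
Longitude: 44′ + 23.85″ = 44.39750′; 57 + 44.39750/60 = 57.739958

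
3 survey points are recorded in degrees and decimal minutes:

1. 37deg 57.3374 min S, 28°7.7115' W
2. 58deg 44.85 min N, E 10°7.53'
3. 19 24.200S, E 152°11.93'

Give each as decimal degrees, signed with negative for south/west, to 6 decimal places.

1. -37.955623, -28.128525
2. 58.747500, 10.125500
3. -19.403333, 152.198833

Point 1:
  Latitude: 37 + 57.3374/60 = 37.9556233
  S ⇒ negate
  λ: 7.7115′ = 0.128525°; total 28.1285250
  W ⇒ negate
Point 2:
  Latitude: 58 + 44.85/60 = 58.7475000
  N → positive
  λ: 10 + 7.53/60 = 10.1255000
  E → positive
Point 3:
  Latitude: 24.2′ = 0.403333°; total 19.4033333
  S ⇒ negate
  Lon: 152 + 11.93/60 = 152.1988333
  E → positive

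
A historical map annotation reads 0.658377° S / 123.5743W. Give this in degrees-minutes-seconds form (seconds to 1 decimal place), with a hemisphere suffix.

Latitude: whole degrees 0; 39.50262′ → 39′ and 30.157″
Lon: 0.574300 × 60 = 34.45800′ → 34′, remainder × 60 = 27.480″

0°39′30.2″ S, 123°34′27.5″ W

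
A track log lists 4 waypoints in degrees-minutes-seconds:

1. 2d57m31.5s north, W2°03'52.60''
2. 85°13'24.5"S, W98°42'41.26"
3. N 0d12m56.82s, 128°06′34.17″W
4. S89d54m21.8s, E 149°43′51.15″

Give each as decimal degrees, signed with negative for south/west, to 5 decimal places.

Point 1:
  φ: 57′ + 31.5″ = 57.52500′; 2 + 57.52500/60 = 2.958750
  N ⇒ keep positive
  Lon: 2° + 3/60 + 52.6/3600 = 2 + 0.050000 + 0.014611 = 2.064611
  W → negative
Point 2:
  Lat: 85° + 13/60 + 24.5/3600 = 85 + 0.216667 + 0.006806 = 85.223472
  S ⇒ negate
  λ: 42′ + 41.26″ = 42.68767′; 98 + 42.68767/60 = 98.711461
  hemisphere W, so the sign is −
Point 3:
  Lat: 12′ + 56.82″ = 12.94700′; 0 + 12.94700/60 = 0.215783
  N → positive
  λ: 6′ + 34.17″ = 6.56950′; 128 + 6.56950/60 = 128.109492
  hemisphere W, so the sign is −
Point 4:
  Latitude: 54′ + 21.8″ = 54.36333′; 89 + 54.36333/60 = 89.906056
  hemisphere S, so the sign is −
  λ: 43′ + 51.15″ = 43.85250′; 149 + 43.85250/60 = 149.730875
  E ⇒ keep positive

1. 2.95875, -2.06461
2. -85.22347, -98.71146
3. 0.21578, -128.10949
4. -89.90606, 149.73088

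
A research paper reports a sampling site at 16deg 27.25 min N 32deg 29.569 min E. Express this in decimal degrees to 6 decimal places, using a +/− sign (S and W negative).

Latitude: 16 + 27.25/60 = 16.4541667
N ⇒ keep positive
Lon: 32 + 29.569/60 = 32.4928167
E ⇒ keep positive

16.454167, 32.492817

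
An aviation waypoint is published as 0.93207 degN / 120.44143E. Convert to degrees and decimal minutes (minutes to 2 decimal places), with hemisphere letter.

0° 55.92′ N, 120° 26.49′ E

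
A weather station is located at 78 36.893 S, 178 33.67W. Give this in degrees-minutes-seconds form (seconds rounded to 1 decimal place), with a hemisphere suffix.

Latitude: fractional minutes 0.89300 × 60 = 53.580″
Longitude: fractional minutes 0.67000 × 60 = 40.200″

78°36′53.6″ S, 178°33′40.2″ W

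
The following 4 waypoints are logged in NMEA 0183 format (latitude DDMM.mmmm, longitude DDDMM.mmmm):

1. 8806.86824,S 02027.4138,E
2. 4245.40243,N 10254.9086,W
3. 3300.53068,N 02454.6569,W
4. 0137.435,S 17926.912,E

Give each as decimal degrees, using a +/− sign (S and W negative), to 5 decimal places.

Point 1:
  Latitude: split at 2 digits → 88° and 6.86824′; 88 + 6.86824/60 = 88.114471
  S ⇒ negate
  λ: split at 3 digits → 020° and 27.4138′; 20 + 27.4138/60 = 20.456897
  E → positive
Point 2:
  φ: degrees = first 2 digits = 42, minutes = 45.40243; 42 + 45.40243/60 = 42.756707
  N → positive
  Longitude: degrees = first 3 digits = 102, minutes = 54.9086; 102 + 54.9086/60 = 102.915143
  W ⇒ negate
Point 3:
  φ: degrees = first 2 digits = 33, minutes = 0.53068; 33 + 0.53068/60 = 33.008845
  N → positive
  Lon: degrees = first 3 digits = 24, minutes = 54.6569; 24 + 54.6569/60 = 24.910948
  hemisphere W, so the sign is −
Point 4:
  Latitude: split at 2 digits → 01° and 37.435′; 1 + 37.435/60 = 1.623917
  S ⇒ negate
  Longitude: degrees = first 3 digits = 179, minutes = 26.912; 179 + 26.912/60 = 179.448533
  E → positive

1. -88.11447, 20.45690
2. 42.75671, -102.91514
3. 33.00884, -24.91095
4. -1.62392, 179.44853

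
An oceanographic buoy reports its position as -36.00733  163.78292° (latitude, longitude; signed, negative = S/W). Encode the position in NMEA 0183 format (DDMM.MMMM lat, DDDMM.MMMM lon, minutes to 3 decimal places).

3600.440,S / 16346.975,E

Latitude is negative → S; |value| = 36.007330
Latitude: fractional part 0.007330 → 0.43980 minutes
Lon: fractional part 0.782920 → 46.97520 minutes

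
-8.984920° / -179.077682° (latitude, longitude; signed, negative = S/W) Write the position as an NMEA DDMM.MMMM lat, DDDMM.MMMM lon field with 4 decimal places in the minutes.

0859.0952,S / 17904.6609,W

Latitude is negative → S; |value| = 8.984920
φ: minutes = (8.984920 − 8) × 60 = 59.095200
Longitude is negative → W; |value| = 179.077682
Longitude: 179° + 0.077682 × 60 = 179° 4.660920′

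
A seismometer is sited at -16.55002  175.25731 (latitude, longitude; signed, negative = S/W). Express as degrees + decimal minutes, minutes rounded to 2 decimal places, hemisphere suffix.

16° 33.00′ S, 175° 15.44′ E

Latitude is negative → S; |value| = 16.550020
φ: fractional part 0.550020 → 33.0012 minutes
λ: fractional part 0.257310 → 15.4386 minutes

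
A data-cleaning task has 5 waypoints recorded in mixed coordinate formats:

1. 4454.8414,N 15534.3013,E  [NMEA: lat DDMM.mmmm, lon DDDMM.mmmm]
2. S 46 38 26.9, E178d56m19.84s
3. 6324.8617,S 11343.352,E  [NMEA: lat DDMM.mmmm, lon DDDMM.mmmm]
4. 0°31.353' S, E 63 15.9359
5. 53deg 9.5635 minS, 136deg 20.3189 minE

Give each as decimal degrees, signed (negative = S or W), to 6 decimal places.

1. 44.914023, 155.571688
2. -46.640806, 178.938844
3. -63.414362, 113.722533
4. -0.522550, 63.265598
5. -53.159392, 136.338648

Point 1:
  φ: degrees = first 2 digits = 44, minutes = 54.8414; 44 + 54.8414/60 = 44.9140233
  N → positive
  Longitude: split at 3 digits → 155° and 34.3013′; 155 + 34.3013/60 = 155.5716883
  E → positive
Point 2:
  φ: 46° + 38/60 + 26.9/3600 = 46 + 0.633333 + 0.007472 = 46.6408056
  S ⇒ negate
  Longitude: 178° + 56/60 + 19.84/3600 = 178 + 0.933333 + 0.005511 = 178.9388444
  E ⇒ keep positive
Point 3:
  φ: split at 2 digits → 63° and 24.8617′; 63 + 24.8617/60 = 63.4143617
  hemisphere S, so the sign is −
  λ: split at 3 digits → 113° and 43.352′; 113 + 43.352/60 = 113.7225333
  E → positive
Point 4:
  Lat: 31.353′ = 0.522550°; total 0.5225500
  S ⇒ negate
  Lon: 15.9359′ = 0.265598°; total 63.2655983
  E ⇒ keep positive
Point 5:
  Latitude: 53 + 9.5635/60 = 53.1593917
  S → negative
  Lon: 20.3189′ = 0.338648°; total 136.3386483
  E ⇒ keep positive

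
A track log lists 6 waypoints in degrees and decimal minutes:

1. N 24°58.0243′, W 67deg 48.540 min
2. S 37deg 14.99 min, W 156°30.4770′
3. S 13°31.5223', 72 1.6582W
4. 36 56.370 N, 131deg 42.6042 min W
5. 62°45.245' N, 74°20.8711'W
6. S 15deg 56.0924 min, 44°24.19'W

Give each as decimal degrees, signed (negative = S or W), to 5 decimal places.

1. 24.96707, -67.80900
2. -37.24983, -156.50795
3. -13.52537, -72.02764
4. 36.93950, -131.71007
5. 62.75408, -74.34785
6. -15.93487, -44.40317

Point 1:
  φ: 58.0243′ = 0.967072°; total 24.967072
  N → positive
  Longitude: 48.54′ = 0.809000°; total 67.809000
  hemisphere W, so the sign is −
Point 2:
  Lat: 37 + 14.99/60 = 37.249833
  S → negative
  Lon: 156 + 30.477/60 = 156.507950
  hemisphere W, so the sign is −
Point 3:
  Lat: 13 + 31.5223/60 = 13.525372
  S ⇒ negate
  Longitude: 1.6582′ = 0.027637°; total 72.027637
  W → negative
Point 4:
  φ: 56.37′ = 0.939500°; total 36.939500
  N → positive
  λ: 42.6042′ = 0.710070°; total 131.710070
  hemisphere W, so the sign is −
Point 5:
  Lat: 62 + 45.245/60 = 62.754083
  N ⇒ keep positive
  Longitude: 74 + 20.8711/60 = 74.347852
  hemisphere W, so the sign is −
Point 6:
  Lat: 15 + 56.0924/60 = 15.934873
  S ⇒ negate
  Longitude: 24.19′ = 0.403167°; total 44.403167
  hemisphere W, so the sign is −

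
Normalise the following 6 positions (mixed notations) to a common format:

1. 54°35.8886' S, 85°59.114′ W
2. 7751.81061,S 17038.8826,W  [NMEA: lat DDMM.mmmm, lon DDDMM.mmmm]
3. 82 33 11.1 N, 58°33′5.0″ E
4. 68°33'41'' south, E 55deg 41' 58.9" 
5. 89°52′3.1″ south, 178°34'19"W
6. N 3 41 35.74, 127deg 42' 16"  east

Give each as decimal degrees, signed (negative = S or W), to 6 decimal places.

1. -54.598143, -85.985233
2. -77.863510, -170.648043
3. 82.553083, 58.551389
4. -68.561389, 55.699694
5. -89.867528, -178.571944
6. 3.693261, 127.704444

Point 1:
  Lat: 54 + 35.8886/60 = 54.5981433
  hemisphere S, so the sign is −
  λ: 59.114′ = 0.985233°; total 85.9852333
  W ⇒ negate
Point 2:
  Latitude: split at 2 digits → 77° and 51.81061′; 77 + 51.81061/60 = 77.8635102
  hemisphere S, so the sign is −
  Longitude: split at 3 digits → 170° and 38.8826′; 170 + 38.8826/60 = 170.6480433
  W ⇒ negate
Point 3:
  Latitude: 82° + 33/60 + 11.1/3600 = 82 + 0.550000 + 0.003083 = 82.5530833
  N → positive
  λ: 33′ + 5″ = 33.08333′; 58 + 33.08333/60 = 58.5513889
  E ⇒ keep positive
Point 4:
  Lat: 33′ + 41″ = 33.68333′; 68 + 33.68333/60 = 68.5613889
  S → negative
  λ: 55° + 41/60 + 58.9/3600 = 55 + 0.683333 + 0.016361 = 55.6996944
  E ⇒ keep positive
Point 5:
  Latitude: 89° + 52/60 + 3.1/3600 = 89 + 0.866667 + 0.000861 = 89.8675278
  hemisphere S, so the sign is −
  Longitude: 34′ + 19″ = 34.31667′; 178 + 34.31667/60 = 178.5719444
  hemisphere W, so the sign is −
Point 6:
  Lat: 3° + 41/60 + 35.74/3600 = 3 + 0.683333 + 0.009928 = 3.6932611
  N → positive
  Lon: 42′ + 16″ = 42.26667′; 127 + 42.26667/60 = 127.7044444
  E ⇒ keep positive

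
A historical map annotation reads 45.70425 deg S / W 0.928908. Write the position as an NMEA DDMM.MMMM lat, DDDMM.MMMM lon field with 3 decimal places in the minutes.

4542.255,S / 00055.734,W

Latitude: fractional part 0.704250 → 42.25500 minutes
Longitude: fractional part 0.928908 → 55.73448 minutes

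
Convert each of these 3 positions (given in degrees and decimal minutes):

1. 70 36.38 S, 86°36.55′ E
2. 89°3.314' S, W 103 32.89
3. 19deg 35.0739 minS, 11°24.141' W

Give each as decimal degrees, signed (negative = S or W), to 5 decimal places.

1. -70.60633, 86.60917
2. -89.05523, -103.54817
3. -19.58457, -11.40235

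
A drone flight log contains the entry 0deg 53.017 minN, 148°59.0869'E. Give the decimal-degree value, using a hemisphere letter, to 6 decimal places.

0.883617° N, 148.984782° E

Lat: 0 + 53.017/60 = 0.8836167
Lon: 59.0869′ = 0.984782°; total 148.9847817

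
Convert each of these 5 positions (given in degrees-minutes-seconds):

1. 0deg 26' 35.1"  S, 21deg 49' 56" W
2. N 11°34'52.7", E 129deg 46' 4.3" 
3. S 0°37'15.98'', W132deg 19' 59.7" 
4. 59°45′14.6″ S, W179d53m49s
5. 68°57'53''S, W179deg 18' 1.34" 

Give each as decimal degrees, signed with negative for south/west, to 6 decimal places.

1. -0.443083, -21.832222
2. 11.581306, 129.767861
3. -0.621106, -132.333250
4. -59.754056, -179.896944
5. -68.964722, -179.300372

Point 1:
  φ: 26′ + 35.1″ = 26.58500′; 0 + 26.58500/60 = 0.4430833
  S ⇒ negate
  Lon: 21 + 49/60 + 56/3600 = 21.8322222
  W → negative
Point 2:
  Latitude: 11° + 34/60 + 52.7/3600 = 11 + 0.566667 + 0.014639 = 11.5813056
  N ⇒ keep positive
  Lon: 129° + 46/60 + 4.3/3600 = 129 + 0.766667 + 0.001194 = 129.7678611
  E ⇒ keep positive
Point 3:
  φ: 0 + 37/60 + 15.98/3600 = 0.6211056
  S ⇒ negate
  Longitude: 132 + 19/60 + 59.7/3600 = 132.3332500
  W ⇒ negate
Point 4:
  Lat: 59 + 45/60 + 14.6/3600 = 59.7540556
  hemisphere S, so the sign is −
  Longitude: 179 + 53/60 + 49/3600 = 179.8969444
  W → negative
Point 5:
  Lat: 57′ + 53″ = 57.88333′; 68 + 57.88333/60 = 68.9647222
  S ⇒ negate
  Longitude: 179 + 18/60 + 1.34/3600 = 179.3003722
  W → negative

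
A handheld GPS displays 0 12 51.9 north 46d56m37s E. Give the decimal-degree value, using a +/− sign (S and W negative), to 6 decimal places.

0.214417, 46.943611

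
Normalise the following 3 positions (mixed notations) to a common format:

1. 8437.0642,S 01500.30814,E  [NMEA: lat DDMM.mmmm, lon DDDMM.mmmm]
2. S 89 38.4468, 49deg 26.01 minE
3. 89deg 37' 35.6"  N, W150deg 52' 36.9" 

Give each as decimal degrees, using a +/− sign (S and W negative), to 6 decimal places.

Point 1:
  Lat: split at 2 digits → 84° and 37.0642′; 84 + 37.0642/60 = 84.6177367
  S → negative
  Lon: degrees = first 3 digits = 15, minutes = 0.30814; 15 + 0.30814/60 = 15.0051357
  E → positive
Point 2:
  Latitude: 89 + 38.4468/60 = 89.6407800
  S → negative
  λ: 49 + 26.01/60 = 49.4335000
  E ⇒ keep positive
Point 3:
  Latitude: 89° + 37/60 + 35.6/3600 = 89 + 0.616667 + 0.009889 = 89.6265556
  N → positive
  λ: 150 + 52/60 + 36.9/3600 = 150.8769167
  W → negative

1. -84.617737, 15.005136
2. -89.640780, 49.433500
3. 89.626556, -150.876917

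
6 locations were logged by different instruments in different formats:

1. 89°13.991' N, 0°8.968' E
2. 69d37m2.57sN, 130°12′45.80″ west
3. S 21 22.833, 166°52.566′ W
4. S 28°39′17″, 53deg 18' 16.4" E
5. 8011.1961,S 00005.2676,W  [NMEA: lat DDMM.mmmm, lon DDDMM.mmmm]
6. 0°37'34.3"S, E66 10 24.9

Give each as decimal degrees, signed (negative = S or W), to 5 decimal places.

Point 1:
  Latitude: 13.991′ = 0.233183°; total 89.233183
  N ⇒ keep positive
  λ: 0 + 8.968/60 = 0.149467
  E ⇒ keep positive
Point 2:
  Lat: 69 + 37/60 + 2.57/3600 = 69.617381
  N → positive
  Longitude: 130° + 12/60 + 45.8/3600 = 130 + 0.200000 + 0.012722 = 130.212722
  W → negative
Point 3:
  Latitude: 22.833′ = 0.380550°; total 21.380550
  hemisphere S, so the sign is −
  λ: 52.566′ = 0.876100°; total 166.876100
  W ⇒ negate
Point 4:
  φ: 39′ + 17″ = 39.28333′; 28 + 39.28333/60 = 28.654722
  S → negative
  Longitude: 53 + 18/60 + 16.4/3600 = 53.304556
  E → positive
Point 5:
  Lat: degrees = first 2 digits = 80, minutes = 11.1961; 80 + 11.1961/60 = 80.186602
  S ⇒ negate
  Longitude: split at 3 digits → 000° and 5.2676′; 0 + 5.2676/60 = 0.087793
  W → negative
Point 6:
  φ: 37′ + 34.3″ = 37.57167′; 0 + 37.57167/60 = 0.626194
  hemisphere S, so the sign is −
  Lon: 10′ + 24.9″ = 10.41500′; 66 + 10.41500/60 = 66.173583
  E → positive

1. 89.23318, 0.14947
2. 69.61738, -130.21272
3. -21.38055, -166.87610
4. -28.65472, 53.30456
5. -80.18660, -0.08779
6. -0.62619, 66.17358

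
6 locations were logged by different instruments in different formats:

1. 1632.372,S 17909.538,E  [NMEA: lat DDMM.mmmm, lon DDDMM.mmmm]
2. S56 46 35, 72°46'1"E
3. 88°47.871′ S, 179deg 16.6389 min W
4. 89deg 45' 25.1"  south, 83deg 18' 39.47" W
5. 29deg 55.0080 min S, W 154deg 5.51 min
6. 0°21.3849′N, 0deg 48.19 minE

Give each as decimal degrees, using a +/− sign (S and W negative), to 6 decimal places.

1. -16.539533, 179.158967
2. -56.776389, 72.766944
3. -88.797850, -179.277315
4. -89.756972, -83.310964
5. -29.916800, -154.091833
6. 0.356415, 0.803167

Point 1:
  φ: degrees = first 2 digits = 16, minutes = 32.372; 16 + 32.372/60 = 16.5395333
  S ⇒ negate
  Longitude: split at 3 digits → 179° and 9.538′; 179 + 9.538/60 = 179.1589667
  E ⇒ keep positive
Point 2:
  Latitude: 46′ + 35″ = 46.58333′; 56 + 46.58333/60 = 56.7763889
  S → negative
  Longitude: 72 + 46/60 + 1/3600 = 72.7669444
  E → positive
Point 3:
  φ: 47.871′ = 0.797850°; total 88.7978500
  S ⇒ negate
  Lon: 179 + 16.6389/60 = 179.2773150
  W ⇒ negate
Point 4:
  Latitude: 45′ + 25.1″ = 45.41833′; 89 + 45.41833/60 = 89.7569722
  S → negative
  Lon: 18′ + 39.47″ = 18.65783′; 83 + 18.65783/60 = 83.3109639
  W → negative
Point 5:
  Latitude: 55.008′ = 0.916800°; total 29.9168000
  S ⇒ negate
  λ: 154 + 5.51/60 = 154.0918333
  hemisphere W, so the sign is −
Point 6:
  φ: 0 + 21.3849/60 = 0.3564150
  N → positive
  Longitude: 48.19′ = 0.803167°; total 0.8031667
  E ⇒ keep positive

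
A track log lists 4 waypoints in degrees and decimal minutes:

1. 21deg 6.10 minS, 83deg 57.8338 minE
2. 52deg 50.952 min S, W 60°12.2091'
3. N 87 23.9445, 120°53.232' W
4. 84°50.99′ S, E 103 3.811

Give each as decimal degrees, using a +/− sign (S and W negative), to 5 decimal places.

1. -21.10167, 83.96390
2. -52.84920, -60.20349
3. 87.39908, -120.88720
4. -84.84983, 103.06352

Point 1:
  φ: 6.1′ = 0.101667°; total 21.101667
  S → negative
  λ: 57.8338′ = 0.963897°; total 83.963897
  E ⇒ keep positive
Point 2:
  φ: 50.952′ = 0.849200°; total 52.849200
  S → negative
  λ: 60 + 12.2091/60 = 60.203485
  W ⇒ negate
Point 3:
  φ: 87 + 23.9445/60 = 87.399075
  N ⇒ keep positive
  Longitude: 53.232′ = 0.887200°; total 120.887200
  hemisphere W, so the sign is −
Point 4:
  Lat: 84 + 50.99/60 = 84.849833
  S → negative
  λ: 3.811′ = 0.063517°; total 103.063517
  E ⇒ keep positive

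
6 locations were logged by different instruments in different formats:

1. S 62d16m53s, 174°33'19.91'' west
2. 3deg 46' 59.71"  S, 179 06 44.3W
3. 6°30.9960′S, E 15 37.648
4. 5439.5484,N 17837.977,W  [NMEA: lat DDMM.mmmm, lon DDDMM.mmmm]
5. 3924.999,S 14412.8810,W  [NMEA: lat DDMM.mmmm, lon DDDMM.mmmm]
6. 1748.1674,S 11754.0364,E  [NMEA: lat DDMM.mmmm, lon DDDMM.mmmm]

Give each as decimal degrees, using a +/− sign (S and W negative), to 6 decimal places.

Point 1:
  Latitude: 16′ + 53″ = 16.88333′; 62 + 16.88333/60 = 62.2813889
  S ⇒ negate
  Lon: 174 + 33/60 + 19.91/3600 = 174.5555306
  W ⇒ negate
Point 2:
  φ: 46′ + 59.71″ = 46.99517′; 3 + 46.99517/60 = 3.7832528
  S → negative
  Longitude: 6′ + 44.3″ = 6.73833′; 179 + 6.73833/60 = 179.1123056
  hemisphere W, so the sign is −
Point 3:
  φ: 6 + 30.996/60 = 6.5166000
  S ⇒ negate
  Longitude: 37.648′ = 0.627467°; total 15.6274667
  E → positive
Point 4:
  Lat: degrees = first 2 digits = 54, minutes = 39.5484; 54 + 39.5484/60 = 54.6591400
  N → positive
  Longitude: degrees = first 3 digits = 178, minutes = 37.977; 178 + 37.977/60 = 178.6329500
  W ⇒ negate
Point 5:
  Latitude: split at 2 digits → 39° and 24.999′; 39 + 24.999/60 = 39.4166500
  hemisphere S, so the sign is −
  λ: degrees = first 3 digits = 144, minutes = 12.881; 144 + 12.881/60 = 144.2146833
  hemisphere W, so the sign is −
Point 6:
  φ: degrees = first 2 digits = 17, minutes = 48.1674; 17 + 48.1674/60 = 17.8027900
  S → negative
  λ: degrees = first 3 digits = 117, minutes = 54.0364; 117 + 54.0364/60 = 117.9006067
  E ⇒ keep positive

1. -62.281389, -174.555531
2. -3.783253, -179.112306
3. -6.516600, 15.627467
4. 54.659140, -178.632950
5. -39.416650, -144.214683
6. -17.802790, 117.900607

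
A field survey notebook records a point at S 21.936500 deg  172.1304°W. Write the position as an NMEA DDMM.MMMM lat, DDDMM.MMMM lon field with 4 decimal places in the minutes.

Latitude: 21° + 0.936500 × 60 = 21° 56.190000′
Longitude: 172° + 0.130400 × 60 = 172° 7.824000′

2156.1900,S / 17207.8240,W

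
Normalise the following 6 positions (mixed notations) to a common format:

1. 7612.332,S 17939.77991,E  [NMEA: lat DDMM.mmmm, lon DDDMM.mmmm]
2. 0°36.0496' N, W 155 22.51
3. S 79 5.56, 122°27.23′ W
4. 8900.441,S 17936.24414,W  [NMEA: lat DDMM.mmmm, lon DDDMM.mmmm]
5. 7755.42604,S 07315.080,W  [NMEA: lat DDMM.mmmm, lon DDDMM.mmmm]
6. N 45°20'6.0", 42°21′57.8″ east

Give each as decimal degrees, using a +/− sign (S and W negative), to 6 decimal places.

Point 1:
  φ: split at 2 digits → 76° and 12.332′; 76 + 12.332/60 = 76.2055333
  S → negative
  Lon: split at 3 digits → 179° and 39.77991′; 179 + 39.77991/60 = 179.6629985
  E → positive
Point 2:
  φ: 0 + 36.0496/60 = 0.6008267
  N → positive
  Longitude: 22.51′ = 0.375167°; total 155.3751667
  hemisphere W, so the sign is −
Point 3:
  Latitude: 79 + 5.56/60 = 79.0926667
  S → negative
  Lon: 122 + 27.23/60 = 122.4538333
  W ⇒ negate
Point 4:
  Lat: degrees = first 2 digits = 89, minutes = 0.441; 89 + 0.441/60 = 89.0073500
  S → negative
  Longitude: split at 3 digits → 179° and 36.24414′; 179 + 36.24414/60 = 179.6040690
  W ⇒ negate
Point 5:
  φ: degrees = first 2 digits = 77, minutes = 55.42604; 77 + 55.42604/60 = 77.9237673
  S → negative
  Lon: split at 3 digits → 073° and 15.08′; 73 + 15.08/60 = 73.2513333
  W ⇒ negate
Point 6:
  Latitude: 20′ + 6″ = 20.10000′; 45 + 20.10000/60 = 45.3350000
  N → positive
  Lon: 42° + 21/60 + 57.8/3600 = 42 + 0.350000 + 0.016056 = 42.3660556
  E ⇒ keep positive

1. -76.205533, 179.662999
2. 0.600827, -155.375167
3. -79.092667, -122.453833
4. -89.007350, -179.604069
5. -77.923767, -73.251333
6. 45.335000, 42.366056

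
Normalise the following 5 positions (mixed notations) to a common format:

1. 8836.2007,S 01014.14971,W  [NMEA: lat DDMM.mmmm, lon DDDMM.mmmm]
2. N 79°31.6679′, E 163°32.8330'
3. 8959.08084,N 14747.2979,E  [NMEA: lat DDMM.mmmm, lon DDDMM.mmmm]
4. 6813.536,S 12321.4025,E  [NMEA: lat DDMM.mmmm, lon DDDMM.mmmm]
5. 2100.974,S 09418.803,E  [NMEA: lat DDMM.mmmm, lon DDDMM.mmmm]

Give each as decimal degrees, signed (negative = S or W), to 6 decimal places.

1. -88.603345, -10.235829
2. 79.527798, 163.547217
3. 89.984681, 147.788298
4. -68.225600, 123.356708
5. -21.016233, 94.313383

Point 1:
  φ: split at 2 digits → 88° and 36.2007′; 88 + 36.2007/60 = 88.6033450
  S → negative
  λ: split at 3 digits → 010° and 14.14971′; 10 + 14.14971/60 = 10.2358285
  W → negative
Point 2:
  Latitude: 79 + 31.6679/60 = 79.5277983
  N → positive
  Longitude: 32.833′ = 0.547217°; total 163.5472167
  E → positive
Point 3:
  Lat: split at 2 digits → 89° and 59.08084′; 89 + 59.08084/60 = 89.9846807
  N ⇒ keep positive
  λ: split at 3 digits → 147° and 47.2979′; 147 + 47.2979/60 = 147.7882983
  E ⇒ keep positive
Point 4:
  φ: split at 2 digits → 68° and 13.536′; 68 + 13.536/60 = 68.2256000
  S ⇒ negate
  Lon: degrees = first 3 digits = 123, minutes = 21.4025; 123 + 21.4025/60 = 123.3567083
  E ⇒ keep positive
Point 5:
  Latitude: split at 2 digits → 21° and 0.974′; 21 + 0.974/60 = 21.0162333
  S → negative
  λ: split at 3 digits → 094° and 18.803′; 94 + 18.803/60 = 94.3133833
  E → positive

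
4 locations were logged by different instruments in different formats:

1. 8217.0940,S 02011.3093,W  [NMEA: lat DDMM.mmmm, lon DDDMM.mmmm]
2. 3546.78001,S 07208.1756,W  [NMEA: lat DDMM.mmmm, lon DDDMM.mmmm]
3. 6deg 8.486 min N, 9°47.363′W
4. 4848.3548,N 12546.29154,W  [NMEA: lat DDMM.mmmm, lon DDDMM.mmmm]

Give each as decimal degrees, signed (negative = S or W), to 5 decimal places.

1. -82.28490, -20.18849
2. -35.77967, -72.13626
3. 6.14143, -9.78938
4. 48.80591, -125.77153

Point 1:
  φ: degrees = first 2 digits = 82, minutes = 17.094; 82 + 17.094/60 = 82.284900
  S → negative
  Longitude: split at 3 digits → 020° and 11.3093′; 20 + 11.3093/60 = 20.188488
  W → negative
Point 2:
  φ: degrees = first 2 digits = 35, minutes = 46.78001; 35 + 46.78001/60 = 35.779667
  hemisphere S, so the sign is −
  λ: degrees = first 3 digits = 72, minutes = 8.1756; 72 + 8.1756/60 = 72.136260
  W ⇒ negate
Point 3:
  Lat: 8.486′ = 0.141433°; total 6.141433
  N → positive
  Lon: 47.363′ = 0.789383°; total 9.789383
  W ⇒ negate
Point 4:
  φ: split at 2 digits → 48° and 48.3548′; 48 + 48.3548/60 = 48.805913
  N ⇒ keep positive
  Lon: degrees = first 3 digits = 125, minutes = 46.29154; 125 + 46.29154/60 = 125.771526
  W → negative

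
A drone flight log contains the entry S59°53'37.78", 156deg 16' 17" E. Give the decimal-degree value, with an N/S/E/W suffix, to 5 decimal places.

Latitude: 59° + 53/60 + 37.78/3600 = 59 + 0.883333 + 0.010494 = 59.893828
Lon: 156° + 16/60 + 17/3600 = 156 + 0.266667 + 0.004722 = 156.271389

59.89383° S, 156.27139° E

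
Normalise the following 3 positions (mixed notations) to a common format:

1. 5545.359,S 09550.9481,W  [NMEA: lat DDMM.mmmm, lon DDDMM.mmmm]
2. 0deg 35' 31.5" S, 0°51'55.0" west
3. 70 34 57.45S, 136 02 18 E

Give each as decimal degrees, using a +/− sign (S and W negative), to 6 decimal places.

Point 1:
  Lat: split at 2 digits → 55° and 45.359′; 55 + 45.359/60 = 55.7559833
  S ⇒ negate
  Longitude: degrees = first 3 digits = 95, minutes = 50.9481; 95 + 50.9481/60 = 95.8491350
  W ⇒ negate
Point 2:
  Latitude: 35′ + 31.5″ = 35.52500′; 0 + 35.52500/60 = 0.5920833
  S → negative
  Longitude: 0 + 51/60 + 55/3600 = 0.8652778
  W ⇒ negate
Point 3:
  Lat: 70° + 34/60 + 57.45/3600 = 70 + 0.566667 + 0.015958 = 70.5826250
  hemisphere S, so the sign is −
  Lon: 136 + 2/60 + 18/3600 = 136.0383333
  E ⇒ keep positive

1. -55.755983, -95.849135
2. -0.592083, -0.865278
3. -70.582625, 136.038333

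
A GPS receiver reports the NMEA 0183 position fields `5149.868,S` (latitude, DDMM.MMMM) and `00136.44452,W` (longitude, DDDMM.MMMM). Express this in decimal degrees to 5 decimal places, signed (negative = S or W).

-51.83113, -1.60741

Latitude: split at 2 digits → 51° and 49.868′; 51 + 49.868/60 = 51.831133
S ⇒ negate
λ: degrees = first 3 digits = 1, minutes = 36.44452; 1 + 36.44452/60 = 1.607409
W ⇒ negate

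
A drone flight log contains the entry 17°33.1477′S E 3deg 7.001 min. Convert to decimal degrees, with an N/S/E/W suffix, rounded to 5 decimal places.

Lat: 33.1477′ = 0.552462°; total 17.552462
Longitude: 3 + 7.001/60 = 3.116683

17.55246° S, 3.11668° E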